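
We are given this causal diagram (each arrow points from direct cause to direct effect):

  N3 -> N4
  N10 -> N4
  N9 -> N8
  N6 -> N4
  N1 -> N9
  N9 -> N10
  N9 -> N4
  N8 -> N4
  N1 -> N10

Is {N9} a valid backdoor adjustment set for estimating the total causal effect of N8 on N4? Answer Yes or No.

Yes

Backdoor paths from N8 to N4 (paths whose first edge points into N8):
  P1: N8 <- N9 <- N1 -> N10 -> N4
  P2: N8 <- N9 -> N10 -> N4
  P3: N8 <- N9 -> N4
Condition 1 (no descendant of N8 in the set): holds — descendants of N8 are {N4}; none are in {N9}.
Condition 2 (every backdoor path blocked by {N9}):
  P1: blocked at chain node N9 ∈ conditioning set.
  P2: blocked at fork node N9 ∈ conditioning set.
  P3: blocked at fork node N9 ∈ conditioning set.
{N9} satisfies the backdoor criterion.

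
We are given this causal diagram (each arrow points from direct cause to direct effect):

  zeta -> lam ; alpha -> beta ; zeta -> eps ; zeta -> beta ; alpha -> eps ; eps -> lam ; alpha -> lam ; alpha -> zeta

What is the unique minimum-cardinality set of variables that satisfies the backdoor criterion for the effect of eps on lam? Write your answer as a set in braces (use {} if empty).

{alpha, zeta}

Variables eligible for adjustment (non-descendants of eps, excluding eps and lam): {alpha, beta, zeta}.
Backdoor paths from eps to lam:
  P1: eps <- alpha -> zeta -> lam
  P2: eps <- alpha -> lam
  P3: eps <- alpha -> beta <- zeta -> lam
  P4: eps <- zeta <- alpha -> lam
  P5: eps <- zeta -> lam
  P6: eps <- zeta -> beta <- alpha -> lam
The empty set is not sufficient: P1 (eps <- alpha -> zeta -> lam) has no collider blocking it and no conditioned non-collider, so it is open.
Try {alpha, zeta}:
  P1: blocked at fork node alpha ∈ conditioning set.
  P2: blocked at fork node alpha ∈ conditioning set.
  P3: blocked at fork node alpha ∈ conditioning set.
  P4: blocked at chain node zeta ∈ conditioning set.
  P5: blocked at fork node zeta ∈ conditioning set.
  P6: blocked at fork node zeta ∈ conditioning set.
{alpha, zeta} contains no descendant of eps and blocks every backdoor path.
Every element of {alpha, zeta} is needed (dropping alpha leaves P2 open; dropping zeta leaves P5 open), so no proper subset is valid.
Among all size-2 subsets of the eligible variables, only {alpha, zeta} blocks every backdoor path, so it is the unique smallest valid adjustment set.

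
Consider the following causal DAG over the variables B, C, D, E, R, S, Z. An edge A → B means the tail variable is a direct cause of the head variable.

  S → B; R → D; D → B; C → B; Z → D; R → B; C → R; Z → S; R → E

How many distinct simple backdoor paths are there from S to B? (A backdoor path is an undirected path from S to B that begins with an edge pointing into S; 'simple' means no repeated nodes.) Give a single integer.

A backdoor path from S to B is any simple undirected path whose first edge points into S (i.e. leaves S via a parent).
Parents of S: {Z}.
Enumerating:
  P1: S <- Z -> D <- R <- C -> B
  P2: S <- Z -> D <- R -> B
  P3: S <- Z -> D -> B
That exhausts the simple backdoor paths. Count: 3.

3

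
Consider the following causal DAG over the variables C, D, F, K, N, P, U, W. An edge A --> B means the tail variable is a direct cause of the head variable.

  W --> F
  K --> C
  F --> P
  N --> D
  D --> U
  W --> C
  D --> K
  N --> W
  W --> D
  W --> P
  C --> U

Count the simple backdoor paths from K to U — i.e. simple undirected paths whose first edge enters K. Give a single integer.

A backdoor path from K to U is any simple undirected path whose first edge points into K (i.e. leaves K via a parent).
Parents of K: {D}.
Enumerating:
  P1: K <- D <- N -> W -> C -> U
  P2: K <- D <- W -> C -> U
  P3: K <- D -> U
That exhausts the simple backdoor paths. Count: 3.

3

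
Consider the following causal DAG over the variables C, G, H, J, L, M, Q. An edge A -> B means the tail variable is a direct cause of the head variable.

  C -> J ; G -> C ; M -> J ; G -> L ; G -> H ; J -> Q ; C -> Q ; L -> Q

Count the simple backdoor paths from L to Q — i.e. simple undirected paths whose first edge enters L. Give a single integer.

2

A backdoor path from L to Q is any simple undirected path whose first edge points into L (i.e. leaves L via a parent).
Parents of L: {G}.
Enumerating:
  P1: L <- G -> C -> J -> Q
  P2: L <- G -> C -> Q
That exhausts the simple backdoor paths. Count: 2.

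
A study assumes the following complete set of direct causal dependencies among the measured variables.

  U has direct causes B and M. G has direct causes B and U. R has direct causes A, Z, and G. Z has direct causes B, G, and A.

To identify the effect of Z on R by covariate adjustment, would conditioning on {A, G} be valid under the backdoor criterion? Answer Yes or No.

Yes

Backdoor paths from Z to R (paths whose first edge points into Z):
  P1: Z <- B -> U -> G -> R
  P2: Z <- B -> G -> R
  P3: Z <- A -> R
  P4: Z <- G -> R
Condition 1 (no descendant of Z in the set): holds — descendants of Z are {R}; none are in {A, G}.
Condition 2 (every backdoor path blocked by {A, G}):
  P1: blocked at chain node G ∈ conditioning set.
  P2: blocked at chain node G ∈ conditioning set.
  P3: blocked at fork node A ∈ conditioning set.
  P4: blocked at fork node G ∈ conditioning set.
{A, G} satisfies the backdoor criterion.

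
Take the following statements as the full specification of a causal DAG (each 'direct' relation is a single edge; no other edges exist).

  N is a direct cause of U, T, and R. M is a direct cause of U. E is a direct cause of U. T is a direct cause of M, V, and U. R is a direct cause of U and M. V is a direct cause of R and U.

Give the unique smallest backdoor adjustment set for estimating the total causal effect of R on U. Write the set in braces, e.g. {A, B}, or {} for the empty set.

{N, V}

Variables eligible for adjustment (non-descendants of R, excluding R and U): {E, N, T, V}.
Backdoor paths from R to U:
  P1: R <- N -> T -> V -> U
  P2: R <- N -> T -> M -> U
  P3: R <- N -> T -> U
  P4: R <- N -> U
  P5: R <- V <- T <- N -> U
  P6: R <- V <- T -> M -> U
  P7: R <- V <- T -> U
  P8: R <- V -> U
The empty set is not sufficient: P1 (R <- N -> T -> V -> U) has no collider blocking it and no conditioned non-collider, so it is open.
Try {N, V}:
  P1: blocked at fork node N ∈ conditioning set.
  P2: blocked at fork node N ∈ conditioning set.
  P3: blocked at fork node N ∈ conditioning set.
  P4: blocked at fork node N ∈ conditioning set.
  P5: blocked at chain node V ∈ conditioning set.
  P6: blocked at chain node V ∈ conditioning set.
  P7: blocked at chain node V ∈ conditioning set.
  P8: blocked at fork node V ∈ conditioning set.
{N, V} contains no descendant of R and blocks every backdoor path.
Every element of {N, V} is needed (dropping N leaves P2 open; dropping V leaves P6 open), so no proper subset is valid.
Among all size-2 subsets of the eligible variables, only {N, V} blocks every backdoor path, so it is the unique smallest valid adjustment set.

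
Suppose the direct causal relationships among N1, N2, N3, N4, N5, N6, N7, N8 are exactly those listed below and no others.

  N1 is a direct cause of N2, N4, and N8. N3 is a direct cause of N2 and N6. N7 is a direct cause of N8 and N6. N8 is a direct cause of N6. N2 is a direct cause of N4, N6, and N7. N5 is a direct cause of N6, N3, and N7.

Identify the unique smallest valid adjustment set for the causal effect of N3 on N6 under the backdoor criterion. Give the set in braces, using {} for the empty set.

Variables eligible for adjustment (non-descendants of N3, excluding N3 and N6): {N1, N5}.
Backdoor paths from N3 to N6:
  P1: N3 <- N5 -> N7 <- N2 <- N1 -> N8 -> N6
  P2: N3 <- N5 -> N7 <- N2 -> N4 <- N1 -> N8 -> N6
  P3: N3 <- N5 -> N7 <- N2 -> N6
  P4: N3 <- N5 -> N7 -> N8 <- N1 -> N2 -> N6
  P5: N3 <- N5 -> N7 -> N8 <- N1 -> N4 <- N2 -> N6
  P6: N3 <- N5 -> N7 -> N8 -> N6
  P7: N3 <- N5 -> N7 -> N6
  P8: N3 <- N5 -> N6
The empty set is not sufficient: P6 (N3 <- N5 -> N7 -> N8 -> N6) has no collider blocking it and no conditioned non-collider, so it is open.
Try {N5}:
  P1: blocked at fork node N5 ∈ conditioning set.
  P2: blocked at fork node N5 ∈ conditioning set.
  P3: blocked at fork node N5 ∈ conditioning set.
  P4: blocked at fork node N5 ∈ conditioning set.
  P5: blocked at fork node N5 ∈ conditioning set.
  P6: blocked at fork node N5 ∈ conditioning set.
  P7: blocked at fork node N5 ∈ conditioning set.
  P8: blocked at fork node N5 ∈ conditioning set.
{N5} contains no descendant of N3 and blocks every backdoor path.
No other singleton works — e.g. {N1} leaves P6 open — so {N5} is the unique smallest valid adjustment set.

{N5}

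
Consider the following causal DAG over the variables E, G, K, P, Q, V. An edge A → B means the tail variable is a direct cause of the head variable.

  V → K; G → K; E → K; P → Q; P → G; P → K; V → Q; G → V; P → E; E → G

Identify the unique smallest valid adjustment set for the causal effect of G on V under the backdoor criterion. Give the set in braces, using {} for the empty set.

Variables eligible for adjustment (non-descendants of G, excluding G and V): {E, P}.
Backdoor paths from G to V:
  P1: G <- P -> E -> K <- V
  P2: G <- P -> K <- V
  P3: G <- P -> Q <- V
  P4: G <- E <- P -> K <- V
  P5: G <- E <- P -> Q <- V
  P6: G <- E -> K <- P -> Q <- V
  P7: G <- E -> K <- V
Each backdoor path contains an unconditioned collider, so every path is already blocked with the empty conditioning set:
  P1: blocked at collider K (neither it nor any descendant is in the conditioning set).
  P2: blocked at collider K (neither it nor any descendant is in the conditioning set).
  P3: blocked at collider Q (neither it nor any descendant is in the conditioning set).
  P4: blocked at collider K (neither it nor any descendant is in the conditioning set).
  P5: blocked at collider Q (neither it nor any descendant is in the conditioning set).
  P6: blocked at collider K (neither it nor any descendant is in the conditioning set).
  P7: blocked at collider K (neither it nor any descendant is in the conditioning set).
The empty set is therefore the unique smallest valid set.

{}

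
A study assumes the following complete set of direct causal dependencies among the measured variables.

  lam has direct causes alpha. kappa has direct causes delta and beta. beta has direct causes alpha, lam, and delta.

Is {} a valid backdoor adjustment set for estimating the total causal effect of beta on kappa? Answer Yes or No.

No

Backdoor paths from beta to kappa (paths whose first edge points into beta):
  P1: beta <- delta -> kappa
Condition 1 (no descendant of beta in the set): holds — descendants of beta are {kappa}; none are in {}.
Condition 2 (every backdoor path blocked by {}):
  P1: open — no interior node is in the conditioning set.
{} does not satisfy the backdoor criterion.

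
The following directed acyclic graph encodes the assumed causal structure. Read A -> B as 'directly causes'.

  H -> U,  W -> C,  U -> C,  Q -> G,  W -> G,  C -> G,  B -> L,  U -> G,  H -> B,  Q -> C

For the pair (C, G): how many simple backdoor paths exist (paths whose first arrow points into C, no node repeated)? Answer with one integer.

A backdoor path from C to G is any simple undirected path whose first edge points into C (i.e. leaves C via a parent).
Parents of C: {Q, U, W}.
Enumerating:
  P1: C <- W -> G
  P2: C <- Q -> G
  P3: C <- U -> G
That exhausts the simple backdoor paths. Count: 3.

3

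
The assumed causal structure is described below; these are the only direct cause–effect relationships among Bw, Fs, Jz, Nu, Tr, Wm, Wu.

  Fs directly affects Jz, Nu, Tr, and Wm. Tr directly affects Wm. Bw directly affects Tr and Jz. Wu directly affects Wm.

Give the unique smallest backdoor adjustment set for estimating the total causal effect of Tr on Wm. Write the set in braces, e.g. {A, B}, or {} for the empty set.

{Fs}

Variables eligible for adjustment (non-descendants of Tr, excluding Tr and Wm): {Bw, Fs, Jz, Nu, Wu}.
Backdoor paths from Tr to Wm:
  P1: Tr <- Fs -> Wm
  P2: Tr <- Bw -> Jz <- Fs -> Wm
The empty set is not sufficient: P1 (Tr <- Fs -> Wm) has no collider blocking it and no conditioned non-collider, so it is open.
Try {Fs}:
  P1: blocked at fork node Fs ∈ conditioning set.
  P2: blocked at collider Jz (neither it nor any descendant is in the conditioning set).
{Fs} contains no descendant of Tr and blocks every backdoor path.
No other singleton works — e.g. {Bw} leaves P1 open — so {Fs} is the unique smallest valid adjustment set.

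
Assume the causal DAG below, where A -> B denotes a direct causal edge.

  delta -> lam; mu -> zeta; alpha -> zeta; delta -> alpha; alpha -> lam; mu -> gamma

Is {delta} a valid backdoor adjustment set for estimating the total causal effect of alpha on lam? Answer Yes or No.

Yes

Backdoor paths from alpha to lam (paths whose first edge points into alpha):
  P1: alpha <- delta -> lam
Condition 1 (no descendant of alpha in the set): holds — descendants of alpha are {lam, zeta}; none are in {delta}.
Condition 2 (every backdoor path blocked by {delta}):
  P1: blocked at fork node delta ∈ conditioning set.
{delta} satisfies the backdoor criterion.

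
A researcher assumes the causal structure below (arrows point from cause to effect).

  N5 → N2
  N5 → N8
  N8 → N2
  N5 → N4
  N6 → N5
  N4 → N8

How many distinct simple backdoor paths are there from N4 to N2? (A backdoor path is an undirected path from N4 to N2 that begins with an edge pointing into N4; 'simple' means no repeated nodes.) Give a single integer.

A backdoor path from N4 to N2 is any simple undirected path whose first edge points into N4 (i.e. leaves N4 via a parent).
Parents of N4: {N5}.
Enumerating:
  P1: N4 <- N5 -> N8 -> N2
  P2: N4 <- N5 -> N2
That exhausts the simple backdoor paths. Count: 2.

2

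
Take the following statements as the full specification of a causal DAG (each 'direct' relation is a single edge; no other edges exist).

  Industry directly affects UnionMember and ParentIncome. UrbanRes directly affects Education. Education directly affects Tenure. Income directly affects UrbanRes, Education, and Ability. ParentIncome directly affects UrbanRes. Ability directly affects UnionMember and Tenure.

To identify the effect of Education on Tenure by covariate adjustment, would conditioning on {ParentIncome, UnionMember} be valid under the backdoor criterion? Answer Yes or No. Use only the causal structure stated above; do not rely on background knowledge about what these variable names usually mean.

No

Backdoor paths from Education to Tenure (paths whose first edge points into Education):
  P1: Education <- Income -> UrbanRes <- ParentIncome <- Industry -> UnionMember <- Ability -> Tenure
  P2: Education <- Income -> Ability -> Tenure
  P3: Education <- UrbanRes <- ParentIncome <- Industry -> UnionMember <- Ability -> Tenure
  P4: Education <- UrbanRes <- Income -> Ability -> Tenure
Condition 1 (no descendant of Education in the set): holds — descendants of Education are {Tenure}; none are in {ParentIncome, UnionMember}.
Condition 2 (every backdoor path blocked by {ParentIncome, UnionMember}):
  P1: blocked at collider UrbanRes (neither it nor any descendant is in the conditioning set).
  P2: open — no interior node is in the conditioning set.
  P3: blocked at chain node ParentIncome ∈ conditioning set.
  P4: open — no interior node is in the conditioning set.
{ParentIncome, UnionMember} does not satisfy the backdoor criterion.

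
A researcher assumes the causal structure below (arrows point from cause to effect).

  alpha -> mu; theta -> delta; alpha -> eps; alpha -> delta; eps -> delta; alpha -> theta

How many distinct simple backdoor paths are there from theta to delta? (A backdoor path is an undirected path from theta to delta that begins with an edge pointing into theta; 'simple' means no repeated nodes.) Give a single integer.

A backdoor path from theta to delta is any simple undirected path whose first edge points into theta (i.e. leaves theta via a parent).
Parents of theta: {alpha}.
Enumerating:
  P1: theta <- alpha -> eps -> delta
  P2: theta <- alpha -> delta
That exhausts the simple backdoor paths. Count: 2.

2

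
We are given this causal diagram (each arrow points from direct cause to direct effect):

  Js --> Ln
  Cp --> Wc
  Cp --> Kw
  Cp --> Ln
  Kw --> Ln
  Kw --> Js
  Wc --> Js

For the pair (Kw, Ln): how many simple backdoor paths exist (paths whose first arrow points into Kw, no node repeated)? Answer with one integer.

A backdoor path from Kw to Ln is any simple undirected path whose first edge points into Kw (i.e. leaves Kw via a parent).
Parents of Kw: {Cp}.
Enumerating:
  P1: Kw <- Cp -> Wc -> Js -> Ln
  P2: Kw <- Cp -> Ln
That exhausts the simple backdoor paths. Count: 2.

2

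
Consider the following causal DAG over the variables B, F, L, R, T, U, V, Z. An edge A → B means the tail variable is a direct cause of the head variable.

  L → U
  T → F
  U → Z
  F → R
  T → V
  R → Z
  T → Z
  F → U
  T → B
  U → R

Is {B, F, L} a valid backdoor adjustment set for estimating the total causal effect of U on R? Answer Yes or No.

Backdoor paths from U to R (paths whose first edge points into U):
  P1: U <- F <- T -> Z <- R
  P2: U <- F -> R
Condition 1 (no descendant of U in the set): holds — descendants of U are {R, Z}; none are in {B, F, L}.
Condition 2 (every backdoor path blocked by {B, F, L}):
  P1: blocked at chain node F ∈ conditioning set.
  P2: blocked at fork node F ∈ conditioning set.
{B, F, L} satisfies the backdoor criterion.

Yes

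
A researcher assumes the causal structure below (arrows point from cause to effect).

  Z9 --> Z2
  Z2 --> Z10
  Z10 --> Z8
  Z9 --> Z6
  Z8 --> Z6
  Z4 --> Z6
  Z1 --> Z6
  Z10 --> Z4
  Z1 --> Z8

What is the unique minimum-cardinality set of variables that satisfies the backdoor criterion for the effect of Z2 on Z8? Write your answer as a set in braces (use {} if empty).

Variables eligible for adjustment (non-descendants of Z2, excluding Z2 and Z8): {Z1, Z9}.
Backdoor paths from Z2 to Z8:
  P1: Z2 <- Z9 -> Z6 <- Z1 -> Z8
  P2: Z2 <- Z9 -> Z6 <- Z8
  P3: Z2 <- Z9 -> Z6 <- Z4 <- Z10 -> Z8
Each backdoor path contains an unconditioned collider, so every path is already blocked with the empty conditioning set:
  P1: blocked at collider Z6 (neither it nor any descendant is in the conditioning set).
  P2: blocked at collider Z6 (neither it nor any descendant is in the conditioning set).
  P3: blocked at collider Z6 (neither it nor any descendant is in the conditioning set).
The empty set is therefore the unique smallest valid set.

{}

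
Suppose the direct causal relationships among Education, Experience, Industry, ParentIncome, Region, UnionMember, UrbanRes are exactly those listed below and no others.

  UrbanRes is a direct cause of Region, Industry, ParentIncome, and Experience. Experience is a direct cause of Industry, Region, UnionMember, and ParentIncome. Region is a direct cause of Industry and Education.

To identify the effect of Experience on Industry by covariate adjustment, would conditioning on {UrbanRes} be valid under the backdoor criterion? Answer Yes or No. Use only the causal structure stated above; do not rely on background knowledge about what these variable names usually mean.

Yes

Backdoor paths from Experience to Industry (paths whose first edge points into Experience):
  P1: Experience <- UrbanRes -> Region -> Industry
  P2: Experience <- UrbanRes -> Industry
Condition 1 (no descendant of Experience in the set): holds — descendants of Experience are {Education, Industry, ParentIncome, Region, UnionMember}; none are in {UrbanRes}.
Condition 2 (every backdoor path blocked by {UrbanRes}):
  P1: blocked at fork node UrbanRes ∈ conditioning set.
  P2: blocked at fork node UrbanRes ∈ conditioning set.
{UrbanRes} satisfies the backdoor criterion.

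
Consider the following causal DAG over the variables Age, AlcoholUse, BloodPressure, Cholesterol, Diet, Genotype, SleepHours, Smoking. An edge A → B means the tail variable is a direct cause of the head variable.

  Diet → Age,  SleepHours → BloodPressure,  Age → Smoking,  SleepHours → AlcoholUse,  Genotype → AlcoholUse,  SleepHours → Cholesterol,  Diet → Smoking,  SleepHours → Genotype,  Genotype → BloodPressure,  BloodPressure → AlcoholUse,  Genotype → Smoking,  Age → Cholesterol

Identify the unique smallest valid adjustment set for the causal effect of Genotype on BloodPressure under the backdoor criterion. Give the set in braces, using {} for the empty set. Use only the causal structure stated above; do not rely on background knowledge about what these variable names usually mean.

{SleepHours}

Variables eligible for adjustment (non-descendants of Genotype, excluding Genotype and BloodPressure): {Age, Cholesterol, Diet, SleepHours}.
Backdoor paths from Genotype to BloodPressure:
  P1: Genotype <- SleepHours -> BloodPressure
  P2: Genotype <- SleepHours -> AlcoholUse <- BloodPressure
The empty set is not sufficient: P1 (Genotype <- SleepHours -> BloodPressure) has no collider blocking it and no conditioned non-collider, so it is open.
Try {SleepHours}:
  P1: blocked at fork node SleepHours ∈ conditioning set.
  P2: blocked at fork node SleepHours ∈ conditioning set.
{SleepHours} contains no descendant of Genotype and blocks every backdoor path.
No other singleton works — e.g. {Diet} leaves P1 open — so {SleepHours} is the unique smallest valid adjustment set.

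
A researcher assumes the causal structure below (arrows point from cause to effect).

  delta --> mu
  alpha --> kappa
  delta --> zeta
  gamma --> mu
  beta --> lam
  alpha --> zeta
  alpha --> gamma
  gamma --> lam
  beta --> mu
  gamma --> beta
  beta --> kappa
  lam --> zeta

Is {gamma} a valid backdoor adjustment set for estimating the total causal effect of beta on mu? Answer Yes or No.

Yes

Backdoor paths from beta to mu (paths whose first edge points into beta):
  P1: beta <- gamma <- alpha -> zeta <- delta -> mu
  P2: beta <- gamma -> lam -> zeta <- delta -> mu
  P3: beta <- gamma -> mu
Condition 1 (no descendant of beta in the set): holds — descendants of beta are {kappa, lam, mu, zeta}; none are in {gamma}.
Condition 2 (every backdoor path blocked by {gamma}):
  P1: blocked at chain node gamma ∈ conditioning set.
  P2: blocked at fork node gamma ∈ conditioning set.
  P3: blocked at fork node gamma ∈ conditioning set.
{gamma} satisfies the backdoor criterion.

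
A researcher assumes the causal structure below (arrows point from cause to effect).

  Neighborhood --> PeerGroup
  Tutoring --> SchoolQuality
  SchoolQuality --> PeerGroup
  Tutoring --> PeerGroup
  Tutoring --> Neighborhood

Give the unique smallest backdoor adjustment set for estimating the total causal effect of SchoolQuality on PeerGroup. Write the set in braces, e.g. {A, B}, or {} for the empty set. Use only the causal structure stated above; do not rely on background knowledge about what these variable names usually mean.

Variables eligible for adjustment (non-descendants of SchoolQuality, excluding SchoolQuality and PeerGroup): {Neighborhood, Tutoring}.
Backdoor paths from SchoolQuality to PeerGroup:
  P1: SchoolQuality <- Tutoring -> Neighborhood -> PeerGroup
  P2: SchoolQuality <- Tutoring -> PeerGroup
The empty set is not sufficient: P1 (SchoolQuality <- Tutoring -> Neighborhood -> PeerGroup) has no collider blocking it and no conditioned non-collider, so it is open.
Try {Tutoring}:
  P1: blocked at fork node Tutoring ∈ conditioning set.
  P2: blocked at fork node Tutoring ∈ conditioning set.
{Tutoring} contains no descendant of SchoolQuality and blocks every backdoor path.
No other singleton works — e.g. {Neighborhood} leaves P2 open — so {Tutoring} is the unique smallest valid adjustment set.

{Tutoring}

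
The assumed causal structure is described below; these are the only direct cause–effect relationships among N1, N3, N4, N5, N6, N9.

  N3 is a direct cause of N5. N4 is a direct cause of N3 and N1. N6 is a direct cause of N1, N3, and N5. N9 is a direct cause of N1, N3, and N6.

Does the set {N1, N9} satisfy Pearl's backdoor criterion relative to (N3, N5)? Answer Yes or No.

Backdoor paths from N3 to N5 (paths whose first edge points into N3):
  P1: N3 <- N9 -> N6 -> N5
  P2: N3 <- N9 -> N1 <- N6 -> N5
  P3: N3 <- N6 -> N5
  P4: N3 <- N4 -> N1 <- N9 -> N6 -> N5
  P5: N3 <- N4 -> N1 <- N6 -> N5
Condition 1 (no descendant of N3 in the set): holds — descendants of N3 are {N5}; none are in {N1, N9}.
Condition 2 (every backdoor path blocked by {N1, N9}):
  P1: blocked at fork node N9 ∈ conditioning set.
  P2: blocked at fork node N9 ∈ conditioning set.
  P3: open — no interior node is in the conditioning set.
  P4: blocked at fork node N9 ∈ conditioning set.
  P5: open — collider(s) N1 are conditioned on (or have a conditioned descendant) and no non-collider on the path is in the set.
{N1, N9} does not satisfy the backdoor criterion.

No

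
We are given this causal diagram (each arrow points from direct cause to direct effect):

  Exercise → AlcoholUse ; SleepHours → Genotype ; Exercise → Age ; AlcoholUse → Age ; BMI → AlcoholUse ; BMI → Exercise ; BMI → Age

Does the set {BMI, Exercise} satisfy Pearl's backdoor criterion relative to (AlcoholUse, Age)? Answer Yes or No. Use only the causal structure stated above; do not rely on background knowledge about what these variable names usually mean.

Yes

Backdoor paths from AlcoholUse to Age (paths whose first edge points into AlcoholUse):
  P1: AlcoholUse <- BMI -> Exercise -> Age
  P2: AlcoholUse <- BMI -> Age
  P3: AlcoholUse <- Exercise <- BMI -> Age
  P4: AlcoholUse <- Exercise -> Age
Condition 1 (no descendant of AlcoholUse in the set): holds — descendants of AlcoholUse are {Age}; none are in {BMI, Exercise}.
Condition 2 (every backdoor path blocked by {BMI, Exercise}):
  P1: blocked at fork node BMI ∈ conditioning set.
  P2: blocked at fork node BMI ∈ conditioning set.
  P3: blocked at chain node Exercise ∈ conditioning set.
  P4: blocked at fork node Exercise ∈ conditioning set.
{BMI, Exercise} satisfies the backdoor criterion.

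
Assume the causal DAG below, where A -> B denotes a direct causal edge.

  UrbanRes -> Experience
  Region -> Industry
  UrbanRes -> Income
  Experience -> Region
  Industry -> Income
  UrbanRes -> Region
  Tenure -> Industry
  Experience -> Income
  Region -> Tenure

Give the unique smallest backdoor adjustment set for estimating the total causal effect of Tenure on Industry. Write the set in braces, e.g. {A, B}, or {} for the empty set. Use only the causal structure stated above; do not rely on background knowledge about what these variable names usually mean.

Variables eligible for adjustment (non-descendants of Tenure, excluding Tenure and Industry): {Experience, Region, UrbanRes}.
Backdoor paths from Tenure to Industry:
  P1: Tenure <- Region <- UrbanRes -> Experience -> Income <- Industry
  P2: Tenure <- Region <- UrbanRes -> Income <- Industry
  P3: Tenure <- Region <- Experience <- UrbanRes -> Income <- Industry
  P4: Tenure <- Region <- Experience -> Income <- Industry
  P5: Tenure <- Region -> Industry
The empty set is not sufficient: P5 (Tenure <- Region -> Industry) has no collider blocking it and no conditioned non-collider, so it is open.
Try {Region}:
  P1: blocked at chain node Region ∈ conditioning set.
  P2: blocked at chain node Region ∈ conditioning set.
  P3: blocked at chain node Region ∈ conditioning set.
  P4: blocked at chain node Region ∈ conditioning set.
  P5: blocked at fork node Region ∈ conditioning set.
{Region} contains no descendant of Tenure and blocks every backdoor path.
No other singleton works — e.g. {UrbanRes} leaves P5 open — so {Region} is the unique smallest valid adjustment set.

{Region}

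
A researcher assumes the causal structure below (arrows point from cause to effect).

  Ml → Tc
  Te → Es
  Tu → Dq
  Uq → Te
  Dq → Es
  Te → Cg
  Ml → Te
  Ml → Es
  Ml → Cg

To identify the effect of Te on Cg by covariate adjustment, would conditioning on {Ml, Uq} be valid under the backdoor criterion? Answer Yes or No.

Backdoor paths from Te to Cg (paths whose first edge points into Te):
  P1: Te <- Ml -> Cg
Condition 1 (no descendant of Te in the set): holds — descendants of Te are {Cg, Es}; none are in {Ml, Uq}.
Condition 2 (every backdoor path blocked by {Ml, Uq}):
  P1: blocked at fork node Ml ∈ conditioning set.
{Ml, Uq} satisfies the backdoor criterion.

Yes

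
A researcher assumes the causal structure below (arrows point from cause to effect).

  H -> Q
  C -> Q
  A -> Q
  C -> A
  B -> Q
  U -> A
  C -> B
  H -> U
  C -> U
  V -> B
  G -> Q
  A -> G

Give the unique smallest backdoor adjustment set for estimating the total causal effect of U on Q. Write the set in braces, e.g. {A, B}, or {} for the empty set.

{C, H}

Variables eligible for adjustment (non-descendants of U, excluding U and Q): {B, C, H, V}.
Backdoor paths from U to Q:
  P1: U <- C -> A -> G -> Q
  P2: U <- C -> A -> Q
  P3: U <- C -> B -> Q
  P4: U <- C -> Q
  P5: U <- H -> Q
The empty set is not sufficient: P1 (U <- C -> A -> G -> Q) has no collider blocking it and no conditioned non-collider, so it is open.
Try {C, H}:
  P1: blocked at fork node C ∈ conditioning set.
  P2: blocked at fork node C ∈ conditioning set.
  P3: blocked at fork node C ∈ conditioning set.
  P4: blocked at fork node C ∈ conditioning set.
  P5: blocked at fork node H ∈ conditioning set.
{C, H} contains no descendant of U and blocks every backdoor path.
Every element of {C, H} is needed (dropping C leaves P1 open; dropping H leaves P5 open), so no proper subset is valid.
Among all size-2 subsets of the eligible variables, only {C, H} blocks every backdoor path, so it is the unique smallest valid adjustment set.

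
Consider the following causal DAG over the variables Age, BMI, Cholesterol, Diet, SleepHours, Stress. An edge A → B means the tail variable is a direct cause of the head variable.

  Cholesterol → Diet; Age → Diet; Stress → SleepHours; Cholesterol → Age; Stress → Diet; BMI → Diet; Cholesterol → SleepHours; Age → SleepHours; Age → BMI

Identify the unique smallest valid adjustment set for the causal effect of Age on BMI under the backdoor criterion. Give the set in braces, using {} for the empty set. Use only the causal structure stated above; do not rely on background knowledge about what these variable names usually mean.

{}

Variables eligible for adjustment (non-descendants of Age, excluding Age and BMI): {Cholesterol, Stress}.
Backdoor paths from Age to BMI:
  P1: Age <- Cholesterol -> SleepHours <- Stress -> Diet <- BMI
  P2: Age <- Cholesterol -> Diet <- BMI
Each backdoor path contains an unconditioned collider, so every path is already blocked with the empty conditioning set:
  P1: blocked at collider SleepHours (neither it nor any descendant is in the conditioning set).
  P2: blocked at collider Diet (neither it nor any descendant is in the conditioning set).
The empty set is therefore the unique smallest valid set.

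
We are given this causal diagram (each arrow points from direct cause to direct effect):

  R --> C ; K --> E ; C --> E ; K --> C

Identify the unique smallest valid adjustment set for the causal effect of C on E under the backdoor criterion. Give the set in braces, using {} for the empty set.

{K}

Variables eligible for adjustment (non-descendants of C, excluding C and E): {K, R}.
Backdoor paths from C to E:
  P1: C <- K -> E
The empty set is not sufficient: P1 (C <- K -> E) has no collider blocking it and no conditioned non-collider, so it is open.
Try {K}:
  P1: blocked at fork node K ∈ conditioning set.
{K} contains no descendant of C and blocks every backdoor path.
No other singleton works — e.g. {R} leaves P1 open — so {K} is the unique smallest valid adjustment set.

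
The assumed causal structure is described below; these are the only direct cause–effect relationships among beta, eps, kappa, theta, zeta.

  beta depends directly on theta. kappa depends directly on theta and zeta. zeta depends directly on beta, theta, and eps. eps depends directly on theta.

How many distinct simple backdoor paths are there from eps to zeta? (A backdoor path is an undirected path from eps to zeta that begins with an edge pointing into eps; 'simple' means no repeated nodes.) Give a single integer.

3

A backdoor path from eps to zeta is any simple undirected path whose first edge points into eps (i.e. leaves eps via a parent).
Parents of eps: {theta}.
Enumerating:
  P1: eps <- theta -> beta -> zeta
  P2: eps <- theta -> zeta
  P3: eps <- theta -> kappa <- zeta
That exhausts the simple backdoor paths. Count: 3.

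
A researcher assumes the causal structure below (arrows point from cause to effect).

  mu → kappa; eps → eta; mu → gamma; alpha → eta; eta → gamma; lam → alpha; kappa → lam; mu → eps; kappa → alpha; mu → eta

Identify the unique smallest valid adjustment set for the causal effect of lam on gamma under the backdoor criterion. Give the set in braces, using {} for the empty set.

Variables eligible for adjustment (non-descendants of lam, excluding lam and gamma): {eps, kappa, mu}.
Backdoor paths from lam to gamma:
  P1: lam <- kappa <- mu -> eps -> eta -> gamma
  P2: lam <- kappa <- mu -> eta -> gamma
  P3: lam <- kappa <- mu -> gamma
  P4: lam <- kappa -> alpha -> eta <- mu -> gamma
  P5: lam <- kappa -> alpha -> eta <- eps <- mu -> gamma
  P6: lam <- kappa -> alpha -> eta -> gamma
The empty set is not sufficient: P1 (lam <- kappa <- mu -> eps -> eta -> gamma) has no collider blocking it and no conditioned non-collider, so it is open.
Try {kappa}:
  P1: blocked at chain node kappa ∈ conditioning set.
  P2: blocked at chain node kappa ∈ conditioning set.
  P3: blocked at chain node kappa ∈ conditioning set.
  P4: blocked at fork node kappa ∈ conditioning set.
  P5: blocked at fork node kappa ∈ conditioning set.
  P6: blocked at fork node kappa ∈ conditioning set.
{kappa} contains no descendant of lam and blocks every backdoor path.
No other singleton works — e.g. {mu} leaves P6 open — so {kappa} is the unique smallest valid adjustment set.

{kappa}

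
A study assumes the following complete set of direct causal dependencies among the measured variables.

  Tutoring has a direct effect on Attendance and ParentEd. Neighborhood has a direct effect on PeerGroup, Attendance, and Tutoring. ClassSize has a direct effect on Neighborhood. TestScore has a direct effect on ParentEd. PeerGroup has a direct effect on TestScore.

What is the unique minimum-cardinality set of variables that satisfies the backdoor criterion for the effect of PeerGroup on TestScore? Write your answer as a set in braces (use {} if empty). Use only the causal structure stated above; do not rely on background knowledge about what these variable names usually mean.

{}

Variables eligible for adjustment (non-descendants of PeerGroup, excluding PeerGroup and TestScore): {Attendance, ClassSize, Neighborhood, Tutoring}.
Backdoor paths from PeerGroup to TestScore:
  P1: PeerGroup <- Neighborhood -> Tutoring -> ParentEd <- TestScore
  P2: PeerGroup <- Neighborhood -> Attendance <- Tutoring -> ParentEd <- TestScore
Each backdoor path contains an unconditioned collider, so every path is already blocked with the empty conditioning set:
  P1: blocked at collider ParentEd (neither it nor any descendant is in the conditioning set).
  P2: blocked at collider Attendance (neither it nor any descendant is in the conditioning set).
The empty set is therefore the unique smallest valid set.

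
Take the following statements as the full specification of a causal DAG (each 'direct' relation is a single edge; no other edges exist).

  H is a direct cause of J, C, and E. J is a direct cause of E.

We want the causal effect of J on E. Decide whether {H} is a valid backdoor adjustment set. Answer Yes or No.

Backdoor paths from J to E (paths whose first edge points into J):
  P1: J <- H -> E
Condition 1 (no descendant of J in the set): holds — descendants of J are {E}; none are in {H}.
Condition 2 (every backdoor path blocked by {H}):
  P1: blocked at fork node H ∈ conditioning set.
{H} satisfies the backdoor criterion.

Yes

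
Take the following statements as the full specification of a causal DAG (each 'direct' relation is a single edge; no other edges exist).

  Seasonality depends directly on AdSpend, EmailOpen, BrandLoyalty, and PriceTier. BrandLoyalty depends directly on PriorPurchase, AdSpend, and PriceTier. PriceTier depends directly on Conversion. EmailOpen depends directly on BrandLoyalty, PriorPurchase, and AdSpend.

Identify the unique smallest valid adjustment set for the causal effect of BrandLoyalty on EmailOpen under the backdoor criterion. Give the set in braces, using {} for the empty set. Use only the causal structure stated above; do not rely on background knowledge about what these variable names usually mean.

Variables eligible for adjustment (non-descendants of BrandLoyalty, excluding BrandLoyalty and EmailOpen): {AdSpend, Conversion, PriceTier, PriorPurchase}.
Backdoor paths from BrandLoyalty to EmailOpen:
  P1: BrandLoyalty <- PriceTier -> Seasonality <- AdSpend -> EmailOpen
  P2: BrandLoyalty <- PriceTier -> Seasonality <- EmailOpen
  P3: BrandLoyalty <- PriorPurchase -> EmailOpen
  P4: BrandLoyalty <- AdSpend -> EmailOpen
  P5: BrandLoyalty <- AdSpend -> Seasonality <- EmailOpen
The empty set is not sufficient: P3 (BrandLoyalty <- PriorPurchase -> EmailOpen) has no collider blocking it and no conditioned non-collider, so it is open.
Try {AdSpend, PriorPurchase}:
  P1: blocked at collider Seasonality (neither it nor any descendant is in the conditioning set).
  P2: blocked at collider Seasonality (neither it nor any descendant is in the conditioning set).
  P3: blocked at fork node PriorPurchase ∈ conditioning set.
  P4: blocked at fork node AdSpend ∈ conditioning set.
  P5: blocked at fork node AdSpend ∈ conditioning set.
{AdSpend, PriorPurchase} contains no descendant of BrandLoyalty and blocks every backdoor path.
Every element of {AdSpend, PriorPurchase} is needed (dropping AdSpend leaves P4 open; dropping PriorPurchase leaves P3 open), so no proper subset is valid.
Among all size-2 subsets of the eligible variables, only {AdSpend, PriorPurchase} blocks every backdoor path, so it is the unique smallest valid adjustment set.

{AdSpend, PriorPurchase}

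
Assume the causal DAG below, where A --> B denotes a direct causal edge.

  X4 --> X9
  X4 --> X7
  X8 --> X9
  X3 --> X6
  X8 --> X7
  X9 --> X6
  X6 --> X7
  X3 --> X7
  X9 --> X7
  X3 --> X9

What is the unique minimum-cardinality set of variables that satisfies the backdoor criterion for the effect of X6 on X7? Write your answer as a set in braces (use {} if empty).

Variables eligible for adjustment (non-descendants of X6, excluding X6 and X7): {X3, X4, X8, X9}.
Backdoor paths from X6 to X7:
  P1: X6 <- X3 -> X9 <- X4 -> X7
  P2: X6 <- X3 -> X9 <- X8 -> X7
  P3: X6 <- X3 -> X9 -> X7
  P4: X6 <- X3 -> X7
  P5: X6 <- X9 <- X3 -> X7
  P6: X6 <- X9 <- X4 -> X7
  P7: X6 <- X9 <- X8 -> X7
  P8: X6 <- X9 -> X7
The empty set is not sufficient: P3 (X6 <- X3 -> X9 -> X7) has no collider blocking it and no conditioned non-collider, so it is open.
Try {X3, X9}:
  P1: blocked at fork node X3 ∈ conditioning set.
  P2: blocked at fork node X3 ∈ conditioning set.
  P3: blocked at fork node X3 ∈ conditioning set.
  P4: blocked at fork node X3 ∈ conditioning set.
  P5: blocked at chain node X9 ∈ conditioning set.
  P6: blocked at chain node X9 ∈ conditioning set.
  P7: blocked at chain node X9 ∈ conditioning set.
  P8: blocked at fork node X9 ∈ conditioning set.
{X3, X9} contains no descendant of X6 and blocks every backdoor path.
Every element of {X3, X9} is needed (dropping X3 leaves P1 open; dropping X9 leaves P6 open), so no proper subset is valid.
Among all size-2 subsets of the eligible variables, only {X3, X9} blocks every backdoor path, so it is the unique smallest valid adjustment set.

{X3, X9}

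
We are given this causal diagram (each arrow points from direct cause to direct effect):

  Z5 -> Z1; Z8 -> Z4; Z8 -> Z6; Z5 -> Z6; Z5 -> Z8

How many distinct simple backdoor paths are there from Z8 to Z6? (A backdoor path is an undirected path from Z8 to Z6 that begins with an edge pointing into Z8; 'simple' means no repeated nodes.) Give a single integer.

A backdoor path from Z8 to Z6 is any simple undirected path whose first edge points into Z8 (i.e. leaves Z8 via a parent).
Parents of Z8: {Z5}.
Enumerating:
  P1: Z8 <- Z5 -> Z6
That exhausts the simple backdoor paths. Count: 1.

1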